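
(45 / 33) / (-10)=-3 / 22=-0.14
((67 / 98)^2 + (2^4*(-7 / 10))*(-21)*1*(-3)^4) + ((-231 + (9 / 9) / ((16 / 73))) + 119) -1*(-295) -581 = 3583872801 / 192080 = 18658.23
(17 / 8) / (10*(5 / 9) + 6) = 153 / 832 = 0.18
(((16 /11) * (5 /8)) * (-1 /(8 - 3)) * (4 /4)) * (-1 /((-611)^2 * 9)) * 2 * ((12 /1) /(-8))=-2 /12319593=-0.00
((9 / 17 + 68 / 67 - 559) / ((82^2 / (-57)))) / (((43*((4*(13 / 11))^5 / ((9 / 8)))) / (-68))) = -0.00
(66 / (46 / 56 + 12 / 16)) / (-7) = -6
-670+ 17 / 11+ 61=-6682 / 11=-607.45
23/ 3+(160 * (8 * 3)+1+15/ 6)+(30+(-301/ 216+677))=984263/ 216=4556.77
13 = 13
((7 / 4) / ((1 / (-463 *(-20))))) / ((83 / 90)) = 1458450 / 83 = 17571.69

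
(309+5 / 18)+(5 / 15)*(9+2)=312.94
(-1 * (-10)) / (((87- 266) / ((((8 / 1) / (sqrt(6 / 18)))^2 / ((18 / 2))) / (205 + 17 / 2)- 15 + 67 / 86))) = 7778275 / 9859857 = 0.79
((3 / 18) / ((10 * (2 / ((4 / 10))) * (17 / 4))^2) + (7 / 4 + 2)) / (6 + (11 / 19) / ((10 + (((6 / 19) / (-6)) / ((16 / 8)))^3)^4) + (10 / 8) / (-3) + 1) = 736869863054796262411571556293 / 1293626084892281314643527189375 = 0.57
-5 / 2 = -2.50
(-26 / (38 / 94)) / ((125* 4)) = -611 / 4750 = -0.13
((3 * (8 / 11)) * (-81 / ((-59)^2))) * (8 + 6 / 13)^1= -19440 / 45253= -0.43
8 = 8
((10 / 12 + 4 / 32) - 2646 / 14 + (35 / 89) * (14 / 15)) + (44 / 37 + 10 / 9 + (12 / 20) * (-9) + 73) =-139619107 / 1185480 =-117.77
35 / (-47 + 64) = 35 / 17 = 2.06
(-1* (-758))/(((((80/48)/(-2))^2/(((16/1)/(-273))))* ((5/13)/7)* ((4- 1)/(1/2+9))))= -460864/125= -3686.91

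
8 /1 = 8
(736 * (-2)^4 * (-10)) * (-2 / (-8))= -29440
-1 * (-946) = 946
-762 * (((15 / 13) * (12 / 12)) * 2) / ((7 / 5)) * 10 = -1143000 / 91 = -12560.44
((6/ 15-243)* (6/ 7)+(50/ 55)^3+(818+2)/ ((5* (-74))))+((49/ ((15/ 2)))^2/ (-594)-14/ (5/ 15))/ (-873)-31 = -439440173219317/ 1828261633275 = -240.36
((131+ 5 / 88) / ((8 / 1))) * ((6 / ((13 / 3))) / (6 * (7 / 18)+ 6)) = 311391 / 114400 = 2.72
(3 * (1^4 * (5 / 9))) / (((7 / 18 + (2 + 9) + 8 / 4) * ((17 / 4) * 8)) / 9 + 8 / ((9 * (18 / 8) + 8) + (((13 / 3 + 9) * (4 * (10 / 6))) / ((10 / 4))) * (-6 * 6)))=225315 / 6837029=0.03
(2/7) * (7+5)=3.43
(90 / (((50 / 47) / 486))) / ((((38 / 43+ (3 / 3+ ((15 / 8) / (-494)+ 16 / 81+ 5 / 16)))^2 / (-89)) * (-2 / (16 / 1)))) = 1733314892138007250176 / 338197773014645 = 5125151.70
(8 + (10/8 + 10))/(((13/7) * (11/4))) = 49/13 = 3.77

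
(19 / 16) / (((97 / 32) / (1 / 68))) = 19 / 3298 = 0.01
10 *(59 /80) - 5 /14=393 /56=7.02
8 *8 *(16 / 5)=1024 / 5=204.80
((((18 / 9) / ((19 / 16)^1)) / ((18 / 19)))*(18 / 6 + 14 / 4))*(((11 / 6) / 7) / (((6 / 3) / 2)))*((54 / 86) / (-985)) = -572 / 296485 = -0.00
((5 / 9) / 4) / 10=1 / 72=0.01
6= 6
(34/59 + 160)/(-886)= -4737/26137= -0.18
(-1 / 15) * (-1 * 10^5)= 20000 / 3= 6666.67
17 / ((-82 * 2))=-17 / 164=-0.10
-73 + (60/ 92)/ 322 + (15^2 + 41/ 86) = 24279042/ 159229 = 152.48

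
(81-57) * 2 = 48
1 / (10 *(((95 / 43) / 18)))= 387 / 475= 0.81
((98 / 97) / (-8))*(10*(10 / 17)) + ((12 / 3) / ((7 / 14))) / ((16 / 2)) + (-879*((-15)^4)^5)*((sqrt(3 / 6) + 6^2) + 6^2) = -21251565081476038236947230000.00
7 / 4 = 1.75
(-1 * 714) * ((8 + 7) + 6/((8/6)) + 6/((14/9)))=-16677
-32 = -32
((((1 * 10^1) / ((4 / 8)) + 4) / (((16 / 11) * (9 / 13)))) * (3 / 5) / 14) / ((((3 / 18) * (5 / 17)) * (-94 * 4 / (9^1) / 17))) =-1115829 / 131600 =-8.48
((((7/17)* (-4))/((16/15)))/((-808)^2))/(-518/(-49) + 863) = -147/54294781696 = -0.00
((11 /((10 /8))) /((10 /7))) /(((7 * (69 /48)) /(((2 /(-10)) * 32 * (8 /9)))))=-90112 /25875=-3.48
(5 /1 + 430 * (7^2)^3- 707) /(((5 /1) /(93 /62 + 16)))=177059288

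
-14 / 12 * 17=-119 / 6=-19.83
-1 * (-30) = 30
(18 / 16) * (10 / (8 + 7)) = 3 / 4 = 0.75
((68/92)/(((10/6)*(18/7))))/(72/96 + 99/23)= 238/6975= 0.03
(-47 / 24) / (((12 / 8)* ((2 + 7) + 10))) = -47 / 684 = -0.07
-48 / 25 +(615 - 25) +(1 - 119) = 11752 / 25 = 470.08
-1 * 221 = -221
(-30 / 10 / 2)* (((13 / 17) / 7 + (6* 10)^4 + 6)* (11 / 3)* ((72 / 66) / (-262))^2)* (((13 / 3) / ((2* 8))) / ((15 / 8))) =-20049129451 / 112318745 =-178.50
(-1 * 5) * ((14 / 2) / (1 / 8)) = -280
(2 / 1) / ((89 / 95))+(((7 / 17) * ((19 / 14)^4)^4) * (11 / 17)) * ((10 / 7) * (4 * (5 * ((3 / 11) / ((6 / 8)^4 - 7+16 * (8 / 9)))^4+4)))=171489121733669549250204663822281838587077325 / 212062441934732646582599286821271621982208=808.67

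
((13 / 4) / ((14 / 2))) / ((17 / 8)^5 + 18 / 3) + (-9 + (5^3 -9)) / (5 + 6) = 1211903741 / 124467805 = 9.74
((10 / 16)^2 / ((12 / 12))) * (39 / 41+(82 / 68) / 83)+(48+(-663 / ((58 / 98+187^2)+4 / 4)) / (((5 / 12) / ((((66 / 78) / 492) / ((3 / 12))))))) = 3069221506704857 / 63443905093760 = 48.38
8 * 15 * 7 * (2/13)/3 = 560/13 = 43.08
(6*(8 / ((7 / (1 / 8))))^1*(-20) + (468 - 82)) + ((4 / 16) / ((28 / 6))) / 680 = 368.86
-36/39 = -0.92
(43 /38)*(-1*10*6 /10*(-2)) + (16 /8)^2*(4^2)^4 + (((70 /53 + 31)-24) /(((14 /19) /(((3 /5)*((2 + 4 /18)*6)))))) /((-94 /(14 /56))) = 24815289365 /94658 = 262157.34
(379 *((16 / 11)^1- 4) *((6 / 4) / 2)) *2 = -15918 / 11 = -1447.09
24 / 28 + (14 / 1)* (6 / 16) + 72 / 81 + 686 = 174635 / 252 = 693.00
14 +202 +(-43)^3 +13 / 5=-396442 / 5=-79288.40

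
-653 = -653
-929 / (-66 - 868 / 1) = 929 / 934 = 0.99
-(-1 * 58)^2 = -3364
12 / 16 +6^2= 147 / 4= 36.75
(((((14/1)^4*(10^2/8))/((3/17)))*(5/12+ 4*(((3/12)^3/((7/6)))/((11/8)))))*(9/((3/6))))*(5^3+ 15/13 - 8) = 377065113600/143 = 2636818976.22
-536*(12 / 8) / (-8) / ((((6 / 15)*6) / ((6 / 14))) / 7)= 1005 / 8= 125.62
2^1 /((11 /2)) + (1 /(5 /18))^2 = 3664 /275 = 13.32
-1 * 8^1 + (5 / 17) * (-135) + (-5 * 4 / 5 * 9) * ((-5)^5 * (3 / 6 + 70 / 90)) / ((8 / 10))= 6107753 / 34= 179639.79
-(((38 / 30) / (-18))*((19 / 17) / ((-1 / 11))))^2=-15768841 / 21068100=-0.75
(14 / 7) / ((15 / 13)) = 26 / 15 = 1.73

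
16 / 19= 0.84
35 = 35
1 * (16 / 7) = 16 / 7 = 2.29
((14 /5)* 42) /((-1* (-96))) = 49 /40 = 1.22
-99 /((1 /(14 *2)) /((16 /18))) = -2464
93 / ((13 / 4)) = 372 / 13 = 28.62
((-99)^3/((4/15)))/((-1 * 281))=14554485/1124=12948.83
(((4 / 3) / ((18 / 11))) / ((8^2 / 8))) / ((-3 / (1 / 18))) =-0.00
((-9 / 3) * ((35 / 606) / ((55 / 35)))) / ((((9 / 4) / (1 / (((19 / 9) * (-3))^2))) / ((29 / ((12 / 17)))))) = -120785 / 2406426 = -0.05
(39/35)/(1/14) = 78/5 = 15.60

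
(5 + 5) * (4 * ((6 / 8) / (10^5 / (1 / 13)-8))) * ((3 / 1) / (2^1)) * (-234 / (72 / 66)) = -19305 / 2599984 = -0.01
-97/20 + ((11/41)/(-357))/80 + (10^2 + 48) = 167622913/1170960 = 143.15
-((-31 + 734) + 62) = -765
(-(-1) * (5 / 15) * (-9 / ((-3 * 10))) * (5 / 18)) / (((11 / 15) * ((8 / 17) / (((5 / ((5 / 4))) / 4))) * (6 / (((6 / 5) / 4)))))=17 / 4224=0.00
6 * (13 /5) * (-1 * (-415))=6474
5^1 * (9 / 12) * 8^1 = 30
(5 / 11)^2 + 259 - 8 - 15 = 28581 / 121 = 236.21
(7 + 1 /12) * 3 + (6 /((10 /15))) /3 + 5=117 /4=29.25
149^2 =22201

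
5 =5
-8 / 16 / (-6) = 1 / 12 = 0.08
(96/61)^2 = 9216/3721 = 2.48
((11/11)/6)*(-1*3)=-1/2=-0.50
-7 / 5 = -1.40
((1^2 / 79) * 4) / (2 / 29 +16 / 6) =174 / 9401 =0.02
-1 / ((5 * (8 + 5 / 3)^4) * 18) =-9 / 7072810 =-0.00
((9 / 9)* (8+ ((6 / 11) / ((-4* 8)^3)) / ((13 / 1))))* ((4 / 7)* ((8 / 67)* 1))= 18743293 / 34338304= 0.55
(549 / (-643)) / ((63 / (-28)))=244 / 643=0.38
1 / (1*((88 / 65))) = 65 / 88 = 0.74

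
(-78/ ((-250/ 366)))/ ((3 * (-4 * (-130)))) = 183/ 2500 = 0.07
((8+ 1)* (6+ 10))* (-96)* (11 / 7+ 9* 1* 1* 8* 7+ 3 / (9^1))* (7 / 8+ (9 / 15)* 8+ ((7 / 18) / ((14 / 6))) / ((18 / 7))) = -4214923264 / 105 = -40142126.32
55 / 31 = 1.77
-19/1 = -19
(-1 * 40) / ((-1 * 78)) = 20 / 39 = 0.51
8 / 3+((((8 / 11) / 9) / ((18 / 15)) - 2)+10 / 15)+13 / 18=1261 / 594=2.12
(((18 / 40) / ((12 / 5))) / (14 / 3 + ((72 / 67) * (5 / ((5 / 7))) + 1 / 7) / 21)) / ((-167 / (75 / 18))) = -0.00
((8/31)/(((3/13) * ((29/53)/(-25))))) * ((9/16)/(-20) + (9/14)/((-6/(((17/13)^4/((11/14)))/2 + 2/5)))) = 16807048095/1216663448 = 13.81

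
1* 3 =3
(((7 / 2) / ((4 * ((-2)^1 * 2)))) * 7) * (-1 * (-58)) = -1421 / 16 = -88.81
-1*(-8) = 8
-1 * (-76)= 76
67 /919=0.07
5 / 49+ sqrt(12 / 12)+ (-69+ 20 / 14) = -3257 / 49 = -66.47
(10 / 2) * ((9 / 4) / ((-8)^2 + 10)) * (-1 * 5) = -225 / 296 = -0.76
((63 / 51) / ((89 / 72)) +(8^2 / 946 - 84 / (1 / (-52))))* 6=26214.40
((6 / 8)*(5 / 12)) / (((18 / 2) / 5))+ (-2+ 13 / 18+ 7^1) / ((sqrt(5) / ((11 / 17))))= 25 / 144+ 1133*sqrt(5) / 1530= 1.83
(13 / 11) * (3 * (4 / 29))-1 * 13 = -3991 / 319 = -12.51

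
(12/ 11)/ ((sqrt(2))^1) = 0.77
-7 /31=-0.23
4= 4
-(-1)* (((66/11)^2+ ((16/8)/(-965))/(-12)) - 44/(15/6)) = 106537/5790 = 18.40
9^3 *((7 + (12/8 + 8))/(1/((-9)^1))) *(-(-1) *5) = -1082565/2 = -541282.50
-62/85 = -0.73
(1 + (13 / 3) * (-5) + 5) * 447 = -7003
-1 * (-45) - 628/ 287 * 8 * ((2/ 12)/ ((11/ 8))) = 406099/ 9471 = 42.88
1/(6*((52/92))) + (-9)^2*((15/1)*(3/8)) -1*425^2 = -56212753/312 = -180169.08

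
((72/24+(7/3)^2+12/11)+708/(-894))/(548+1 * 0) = 64487/4041774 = 0.02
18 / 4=9 / 2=4.50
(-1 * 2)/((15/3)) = -2/5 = -0.40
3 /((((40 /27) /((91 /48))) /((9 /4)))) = 22113 /2560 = 8.64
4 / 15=0.27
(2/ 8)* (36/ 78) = 3/ 26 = 0.12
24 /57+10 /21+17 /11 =10721 /4389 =2.44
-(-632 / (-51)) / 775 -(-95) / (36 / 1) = 1244041 / 474300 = 2.62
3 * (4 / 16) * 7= 21 / 4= 5.25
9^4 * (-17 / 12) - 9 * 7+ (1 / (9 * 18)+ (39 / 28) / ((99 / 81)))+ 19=-116477275 / 12474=-9337.60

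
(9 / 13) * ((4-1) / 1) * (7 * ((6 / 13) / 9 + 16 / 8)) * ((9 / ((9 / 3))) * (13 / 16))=945 / 13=72.69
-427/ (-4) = 427/ 4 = 106.75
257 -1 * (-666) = 923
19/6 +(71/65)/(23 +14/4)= 66307/20670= 3.21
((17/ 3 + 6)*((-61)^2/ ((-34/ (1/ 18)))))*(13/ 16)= -1693055/ 29376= -57.63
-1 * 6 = -6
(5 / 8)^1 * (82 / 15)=41 / 12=3.42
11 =11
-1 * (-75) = 75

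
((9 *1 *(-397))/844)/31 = -3573/26164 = -0.14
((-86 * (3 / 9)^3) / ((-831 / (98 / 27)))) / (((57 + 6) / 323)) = 388892 / 5452191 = 0.07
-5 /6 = -0.83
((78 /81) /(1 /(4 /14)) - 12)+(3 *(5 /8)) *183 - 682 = -530107 /1512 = -350.60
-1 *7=-7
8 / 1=8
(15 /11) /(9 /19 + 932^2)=57 /36308503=0.00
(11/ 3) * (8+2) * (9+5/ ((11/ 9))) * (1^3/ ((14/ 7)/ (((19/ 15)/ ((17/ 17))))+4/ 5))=22800/ 113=201.77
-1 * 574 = -574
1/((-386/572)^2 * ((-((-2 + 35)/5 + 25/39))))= -3987555/13148897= -0.30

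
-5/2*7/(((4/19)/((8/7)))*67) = -95/67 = -1.42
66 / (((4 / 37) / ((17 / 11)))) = 1887 / 2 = 943.50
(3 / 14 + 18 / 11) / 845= 57 / 26026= 0.00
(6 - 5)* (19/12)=19/12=1.58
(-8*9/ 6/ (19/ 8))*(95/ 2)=-240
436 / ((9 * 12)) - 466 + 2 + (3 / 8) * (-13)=-100405 / 216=-464.84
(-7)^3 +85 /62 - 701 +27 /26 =-419761 /403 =-1041.59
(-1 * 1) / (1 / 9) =-9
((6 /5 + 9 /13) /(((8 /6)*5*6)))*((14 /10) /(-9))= -287 /39000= -0.01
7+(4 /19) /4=134 /19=7.05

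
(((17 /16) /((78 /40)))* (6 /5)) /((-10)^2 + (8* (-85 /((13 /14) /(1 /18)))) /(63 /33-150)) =249237 /38223320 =0.01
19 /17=1.12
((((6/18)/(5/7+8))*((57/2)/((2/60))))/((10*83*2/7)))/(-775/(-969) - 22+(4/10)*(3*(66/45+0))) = -1380825/194641972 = -0.01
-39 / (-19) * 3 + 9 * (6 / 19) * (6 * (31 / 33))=4635 / 209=22.18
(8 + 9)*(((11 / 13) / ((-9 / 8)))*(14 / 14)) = -1496 / 117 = -12.79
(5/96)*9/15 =0.03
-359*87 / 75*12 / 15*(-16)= 666304 / 125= 5330.43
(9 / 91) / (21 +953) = 9 / 88634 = 0.00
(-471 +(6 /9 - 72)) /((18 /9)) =-271.17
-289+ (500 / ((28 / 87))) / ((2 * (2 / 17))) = 176783 / 28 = 6313.68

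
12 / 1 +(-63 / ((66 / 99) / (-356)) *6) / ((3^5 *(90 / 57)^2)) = 233003 / 675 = 345.19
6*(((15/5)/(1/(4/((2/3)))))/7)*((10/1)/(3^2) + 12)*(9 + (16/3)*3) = 35400/7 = 5057.14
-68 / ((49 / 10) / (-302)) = 205360 / 49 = 4191.02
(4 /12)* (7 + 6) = 13 /3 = 4.33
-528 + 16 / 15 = -526.93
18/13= 1.38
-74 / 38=-37 / 19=-1.95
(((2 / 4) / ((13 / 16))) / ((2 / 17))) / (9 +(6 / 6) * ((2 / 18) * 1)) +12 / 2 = 3504 / 533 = 6.57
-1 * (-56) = 56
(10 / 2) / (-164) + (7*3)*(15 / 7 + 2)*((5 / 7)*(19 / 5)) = 271057 / 1148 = 236.11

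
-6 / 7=-0.86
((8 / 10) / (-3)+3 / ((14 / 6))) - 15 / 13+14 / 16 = 8083 / 10920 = 0.74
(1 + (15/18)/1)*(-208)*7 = -8008/3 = -2669.33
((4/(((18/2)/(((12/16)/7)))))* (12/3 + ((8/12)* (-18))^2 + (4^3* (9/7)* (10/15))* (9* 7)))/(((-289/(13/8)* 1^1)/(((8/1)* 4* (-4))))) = 44096/357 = 123.52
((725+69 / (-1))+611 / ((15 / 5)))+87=2840 / 3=946.67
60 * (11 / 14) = 330 / 7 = 47.14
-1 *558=-558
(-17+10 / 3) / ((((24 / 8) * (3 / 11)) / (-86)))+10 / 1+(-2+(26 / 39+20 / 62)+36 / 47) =56894962 / 39339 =1446.27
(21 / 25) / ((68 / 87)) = 1827 / 1700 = 1.07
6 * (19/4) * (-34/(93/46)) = -14858/31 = -479.29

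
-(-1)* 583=583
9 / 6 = 3 / 2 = 1.50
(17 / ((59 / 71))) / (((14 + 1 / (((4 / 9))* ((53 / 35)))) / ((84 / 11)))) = 3070608 / 304381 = 10.09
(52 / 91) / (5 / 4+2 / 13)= 208 / 511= 0.41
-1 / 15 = -0.07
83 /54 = 1.54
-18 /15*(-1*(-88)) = -528 /5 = -105.60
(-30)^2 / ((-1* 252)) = -25 / 7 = -3.57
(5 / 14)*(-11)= -3.93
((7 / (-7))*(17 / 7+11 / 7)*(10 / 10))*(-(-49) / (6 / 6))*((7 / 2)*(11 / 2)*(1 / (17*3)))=-73.98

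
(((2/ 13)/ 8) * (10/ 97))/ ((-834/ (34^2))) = -1445/ 525837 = -0.00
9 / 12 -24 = -93 / 4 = -23.25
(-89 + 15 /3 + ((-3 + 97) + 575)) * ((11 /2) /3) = 2145 /2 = 1072.50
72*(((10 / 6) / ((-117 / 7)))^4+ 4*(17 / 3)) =2752377539048 / 1686498489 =1632.01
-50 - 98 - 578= -726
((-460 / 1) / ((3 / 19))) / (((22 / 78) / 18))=-2045160 / 11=-185923.64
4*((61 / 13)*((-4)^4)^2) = 1230060.31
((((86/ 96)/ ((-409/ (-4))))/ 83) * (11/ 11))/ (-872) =-43/ 355221408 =-0.00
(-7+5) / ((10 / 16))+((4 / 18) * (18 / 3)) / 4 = -43 / 15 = -2.87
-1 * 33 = -33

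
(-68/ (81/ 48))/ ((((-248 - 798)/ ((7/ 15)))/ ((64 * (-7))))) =-1705984/ 211815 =-8.05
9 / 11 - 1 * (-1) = 1.82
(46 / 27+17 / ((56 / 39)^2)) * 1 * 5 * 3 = 4211975 / 28224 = 149.23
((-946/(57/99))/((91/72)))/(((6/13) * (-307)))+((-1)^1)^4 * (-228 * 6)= -55482192/40831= -1358.83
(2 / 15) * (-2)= -4 / 15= -0.27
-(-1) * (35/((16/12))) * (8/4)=105/2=52.50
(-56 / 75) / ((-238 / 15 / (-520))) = -416 / 17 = -24.47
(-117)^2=13689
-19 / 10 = -1.90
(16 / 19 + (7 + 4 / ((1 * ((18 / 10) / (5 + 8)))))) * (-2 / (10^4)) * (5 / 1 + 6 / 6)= -6281 / 142500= -0.04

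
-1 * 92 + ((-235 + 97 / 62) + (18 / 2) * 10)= -235.44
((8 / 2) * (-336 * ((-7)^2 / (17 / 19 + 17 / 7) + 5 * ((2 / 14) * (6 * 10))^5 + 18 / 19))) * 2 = -6269498651453376 / 10081799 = -621863087.28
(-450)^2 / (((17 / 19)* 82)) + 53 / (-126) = 242355559 / 87822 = 2759.62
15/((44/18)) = 135/22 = 6.14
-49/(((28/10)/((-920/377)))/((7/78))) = 56350/14703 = 3.83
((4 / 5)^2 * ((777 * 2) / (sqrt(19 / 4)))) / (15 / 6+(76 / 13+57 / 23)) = 29737344 * sqrt(19) / 3074675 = 42.16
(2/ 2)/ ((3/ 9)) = 3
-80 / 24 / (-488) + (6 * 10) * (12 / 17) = 527125 / 12444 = 42.36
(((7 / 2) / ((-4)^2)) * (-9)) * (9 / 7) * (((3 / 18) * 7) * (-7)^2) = -144.70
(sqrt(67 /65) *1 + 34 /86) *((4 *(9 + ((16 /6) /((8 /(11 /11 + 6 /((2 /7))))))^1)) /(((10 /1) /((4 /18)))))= 3332 /5805 + 196 *sqrt(4355) /8775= 2.05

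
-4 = -4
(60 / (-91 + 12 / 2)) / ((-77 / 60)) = 720 / 1309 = 0.55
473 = 473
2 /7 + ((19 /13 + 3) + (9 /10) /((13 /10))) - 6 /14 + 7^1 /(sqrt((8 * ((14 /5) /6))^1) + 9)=614499 /105469 - 14 * sqrt(210) /1159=5.65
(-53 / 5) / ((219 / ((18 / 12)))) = -53 / 730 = -0.07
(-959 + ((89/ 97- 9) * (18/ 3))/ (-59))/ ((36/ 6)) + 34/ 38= -103605661/ 652422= -158.80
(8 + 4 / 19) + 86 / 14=1909 / 133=14.35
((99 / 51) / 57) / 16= 11 / 5168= 0.00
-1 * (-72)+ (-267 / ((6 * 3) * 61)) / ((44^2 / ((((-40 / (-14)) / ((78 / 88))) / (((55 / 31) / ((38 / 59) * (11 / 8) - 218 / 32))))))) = 273917952703 / 3804344544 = 72.00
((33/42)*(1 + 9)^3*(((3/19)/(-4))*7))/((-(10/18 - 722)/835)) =-30999375/123367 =-251.28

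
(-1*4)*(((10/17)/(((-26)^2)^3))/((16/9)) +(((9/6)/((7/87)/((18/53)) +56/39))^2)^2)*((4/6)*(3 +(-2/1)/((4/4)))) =-12177642450763062349049349807/7063379615520705200370920000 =-1.72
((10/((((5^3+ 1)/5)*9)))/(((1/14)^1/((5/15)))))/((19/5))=250/4617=0.05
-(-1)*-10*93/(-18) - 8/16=307/6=51.17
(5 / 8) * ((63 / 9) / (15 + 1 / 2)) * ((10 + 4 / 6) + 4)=385 / 93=4.14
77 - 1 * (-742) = 819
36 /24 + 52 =107 /2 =53.50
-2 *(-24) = 48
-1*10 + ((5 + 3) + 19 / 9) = 1 / 9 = 0.11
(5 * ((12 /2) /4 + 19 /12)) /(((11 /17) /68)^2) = 61805540 /363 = 170263.20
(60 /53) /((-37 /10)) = -0.31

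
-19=-19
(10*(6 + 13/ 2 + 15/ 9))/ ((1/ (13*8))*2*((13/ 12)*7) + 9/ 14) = 9520/ 53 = 179.62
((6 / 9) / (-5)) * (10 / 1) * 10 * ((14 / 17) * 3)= -560 / 17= -32.94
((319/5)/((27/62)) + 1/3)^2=392951329/18225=21561.12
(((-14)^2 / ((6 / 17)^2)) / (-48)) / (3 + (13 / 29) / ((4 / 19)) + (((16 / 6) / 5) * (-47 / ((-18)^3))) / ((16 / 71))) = -166320945 / 26122073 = -6.37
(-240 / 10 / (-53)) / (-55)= -24 / 2915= -0.01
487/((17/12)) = 5844/17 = 343.76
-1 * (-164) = 164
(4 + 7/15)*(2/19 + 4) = 1742/95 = 18.34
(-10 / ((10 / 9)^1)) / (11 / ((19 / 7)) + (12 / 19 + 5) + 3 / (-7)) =-1197 / 1231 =-0.97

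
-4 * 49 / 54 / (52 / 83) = -4067 / 702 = -5.79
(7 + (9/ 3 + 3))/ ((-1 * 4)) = -13/ 4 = -3.25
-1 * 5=-5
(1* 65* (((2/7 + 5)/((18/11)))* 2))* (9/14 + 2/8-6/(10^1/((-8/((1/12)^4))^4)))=-336571185399175433717934209/1764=-190799991722888567867309.60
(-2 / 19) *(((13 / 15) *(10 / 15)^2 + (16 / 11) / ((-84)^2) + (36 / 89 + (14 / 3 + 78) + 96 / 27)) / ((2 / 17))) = -9579462719 / 123045615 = -77.85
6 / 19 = 0.32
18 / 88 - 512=-22519 / 44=-511.80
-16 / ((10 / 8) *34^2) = -16 / 1445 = -0.01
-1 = -1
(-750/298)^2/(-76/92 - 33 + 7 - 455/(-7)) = 3234375/19492478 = 0.17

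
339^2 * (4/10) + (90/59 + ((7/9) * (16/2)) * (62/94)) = 45974.03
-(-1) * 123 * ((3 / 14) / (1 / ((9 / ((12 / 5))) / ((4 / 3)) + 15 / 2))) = 271.81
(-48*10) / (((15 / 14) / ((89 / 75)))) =-39872 / 75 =-531.63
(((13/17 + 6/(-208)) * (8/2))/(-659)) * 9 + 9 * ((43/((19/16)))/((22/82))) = 73944881235/60877102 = 1214.66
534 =534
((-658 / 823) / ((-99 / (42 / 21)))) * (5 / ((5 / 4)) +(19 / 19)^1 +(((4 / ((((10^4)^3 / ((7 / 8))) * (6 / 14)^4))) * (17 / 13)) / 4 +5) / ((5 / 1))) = 0.10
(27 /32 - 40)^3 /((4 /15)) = -29508319155 /131072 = -225130.61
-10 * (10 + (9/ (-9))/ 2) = -95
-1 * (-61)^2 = -3721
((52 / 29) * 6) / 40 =39 / 145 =0.27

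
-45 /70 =-9 /14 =-0.64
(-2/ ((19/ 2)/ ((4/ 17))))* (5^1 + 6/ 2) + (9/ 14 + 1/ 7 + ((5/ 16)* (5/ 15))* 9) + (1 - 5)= -96701/ 36176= -2.67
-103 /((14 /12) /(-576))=355968 /7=50852.57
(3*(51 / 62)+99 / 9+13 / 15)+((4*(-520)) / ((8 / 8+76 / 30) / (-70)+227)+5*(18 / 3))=251422697 / 7148910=35.17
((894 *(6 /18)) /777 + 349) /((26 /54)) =2443239 /3367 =725.64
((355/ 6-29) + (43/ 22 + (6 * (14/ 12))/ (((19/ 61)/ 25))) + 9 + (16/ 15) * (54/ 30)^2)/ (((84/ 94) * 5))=1116910679/ 8229375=135.72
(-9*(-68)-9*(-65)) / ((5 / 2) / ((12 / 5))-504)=-28728 / 12071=-2.38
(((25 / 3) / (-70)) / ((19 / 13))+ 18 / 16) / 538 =3331 / 1717296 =0.00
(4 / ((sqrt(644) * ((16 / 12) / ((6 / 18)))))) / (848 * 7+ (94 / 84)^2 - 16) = 126 * sqrt(161) / 240237047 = 0.00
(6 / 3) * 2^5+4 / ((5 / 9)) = 356 / 5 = 71.20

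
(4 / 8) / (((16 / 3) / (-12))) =-1.12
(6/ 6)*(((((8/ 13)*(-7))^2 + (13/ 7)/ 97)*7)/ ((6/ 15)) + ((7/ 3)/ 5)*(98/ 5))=821819071/ 2458950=334.22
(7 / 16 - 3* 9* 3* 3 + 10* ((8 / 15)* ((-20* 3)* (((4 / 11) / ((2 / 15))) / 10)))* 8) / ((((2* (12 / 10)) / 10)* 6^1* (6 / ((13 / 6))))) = -53810575 / 228096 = -235.91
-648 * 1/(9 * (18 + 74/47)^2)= -19881/105800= -0.19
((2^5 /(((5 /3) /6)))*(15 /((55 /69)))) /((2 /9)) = 536544 /55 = 9755.35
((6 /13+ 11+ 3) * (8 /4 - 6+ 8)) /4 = 188 /13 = 14.46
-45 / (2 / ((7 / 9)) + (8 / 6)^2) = -2835 / 274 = -10.35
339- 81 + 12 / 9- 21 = 715 / 3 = 238.33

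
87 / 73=1.19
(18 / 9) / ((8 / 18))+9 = 27 / 2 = 13.50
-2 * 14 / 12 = -7 / 3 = -2.33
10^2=100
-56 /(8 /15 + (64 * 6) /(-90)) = 15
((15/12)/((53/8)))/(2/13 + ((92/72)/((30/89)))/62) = 4352400/4959263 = 0.88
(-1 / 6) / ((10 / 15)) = -1 / 4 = -0.25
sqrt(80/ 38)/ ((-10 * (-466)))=sqrt(190)/ 44270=0.00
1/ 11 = 0.09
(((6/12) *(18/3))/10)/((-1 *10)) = -3/100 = -0.03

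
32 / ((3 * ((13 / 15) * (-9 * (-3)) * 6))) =80 / 1053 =0.08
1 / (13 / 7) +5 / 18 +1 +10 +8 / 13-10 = 569 / 234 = 2.43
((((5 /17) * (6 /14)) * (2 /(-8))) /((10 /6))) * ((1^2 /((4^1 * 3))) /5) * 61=-183 /9520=-0.02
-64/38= -32/19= -1.68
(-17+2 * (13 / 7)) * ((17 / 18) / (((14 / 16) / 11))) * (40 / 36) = -231880 / 1323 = -175.27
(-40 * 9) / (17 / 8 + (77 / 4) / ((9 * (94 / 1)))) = -304560 / 1817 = -167.62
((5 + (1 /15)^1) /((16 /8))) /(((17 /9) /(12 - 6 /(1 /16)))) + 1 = -111.66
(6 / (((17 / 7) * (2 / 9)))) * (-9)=-1701 / 17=-100.06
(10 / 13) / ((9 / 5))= 50 / 117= 0.43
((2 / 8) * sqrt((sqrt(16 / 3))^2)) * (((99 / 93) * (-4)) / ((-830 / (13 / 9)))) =286 * sqrt(3) / 115785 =0.00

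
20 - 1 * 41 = -21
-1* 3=-3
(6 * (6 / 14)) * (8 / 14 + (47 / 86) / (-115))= 353079 / 242305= 1.46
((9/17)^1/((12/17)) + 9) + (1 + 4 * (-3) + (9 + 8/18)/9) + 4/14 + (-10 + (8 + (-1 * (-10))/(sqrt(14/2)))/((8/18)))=18337/2268 + 45 * sqrt(7)/14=16.59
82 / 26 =41 / 13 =3.15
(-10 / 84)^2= 25 / 1764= 0.01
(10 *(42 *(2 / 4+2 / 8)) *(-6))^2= 3572100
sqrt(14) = 3.74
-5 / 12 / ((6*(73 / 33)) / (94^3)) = -5710265 / 219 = -26074.27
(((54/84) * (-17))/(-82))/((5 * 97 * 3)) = 51/556780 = 0.00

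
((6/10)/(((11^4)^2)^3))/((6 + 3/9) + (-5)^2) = 9/4629374357629577214514565270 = 0.00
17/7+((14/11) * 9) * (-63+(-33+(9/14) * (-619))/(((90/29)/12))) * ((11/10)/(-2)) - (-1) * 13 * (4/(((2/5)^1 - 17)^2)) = 13137075159/1205575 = 10896.94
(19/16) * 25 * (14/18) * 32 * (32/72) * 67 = 1782200/81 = 22002.47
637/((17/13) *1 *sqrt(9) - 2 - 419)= -8281/5422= -1.53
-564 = -564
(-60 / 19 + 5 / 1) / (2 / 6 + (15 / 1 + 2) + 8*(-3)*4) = -105 / 4484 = -0.02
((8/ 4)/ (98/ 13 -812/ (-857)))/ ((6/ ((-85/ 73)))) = -946985/ 20704698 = -0.05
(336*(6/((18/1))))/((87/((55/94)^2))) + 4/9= 510344/576549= 0.89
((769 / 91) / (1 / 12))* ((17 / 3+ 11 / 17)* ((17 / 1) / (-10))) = -70748 / 65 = -1088.43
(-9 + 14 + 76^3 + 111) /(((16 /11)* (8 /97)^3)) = 1102055385519 /2048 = 538112981.21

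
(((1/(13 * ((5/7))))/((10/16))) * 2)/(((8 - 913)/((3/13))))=-336/3823625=-0.00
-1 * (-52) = 52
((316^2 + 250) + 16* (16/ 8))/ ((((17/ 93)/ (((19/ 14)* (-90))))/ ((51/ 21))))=-7962473070/ 49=-162499450.41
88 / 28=22 / 7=3.14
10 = 10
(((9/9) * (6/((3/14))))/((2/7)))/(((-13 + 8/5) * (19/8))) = -3920/1083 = -3.62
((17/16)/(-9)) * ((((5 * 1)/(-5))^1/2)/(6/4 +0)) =17/432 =0.04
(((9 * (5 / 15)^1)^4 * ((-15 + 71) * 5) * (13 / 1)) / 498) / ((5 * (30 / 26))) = 42588 / 415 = 102.62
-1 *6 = -6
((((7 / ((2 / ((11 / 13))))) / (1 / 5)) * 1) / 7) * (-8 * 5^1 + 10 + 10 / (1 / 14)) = 3025 / 13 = 232.69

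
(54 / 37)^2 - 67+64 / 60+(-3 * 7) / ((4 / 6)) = -3914107 / 41070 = -95.30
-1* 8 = -8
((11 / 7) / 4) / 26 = 0.02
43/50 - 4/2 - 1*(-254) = 12643/50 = 252.86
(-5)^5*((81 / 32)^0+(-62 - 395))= 1425000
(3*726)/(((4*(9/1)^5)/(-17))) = -2057/13122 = -0.16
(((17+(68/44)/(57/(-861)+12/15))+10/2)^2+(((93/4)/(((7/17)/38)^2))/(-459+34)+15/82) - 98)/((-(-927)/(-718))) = -84069787075666013/6246572605448175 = -13.46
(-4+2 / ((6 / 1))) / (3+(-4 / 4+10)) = -0.31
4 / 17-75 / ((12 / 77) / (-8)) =65454 / 17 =3850.24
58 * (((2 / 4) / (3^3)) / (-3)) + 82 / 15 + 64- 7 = 25154 / 405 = 62.11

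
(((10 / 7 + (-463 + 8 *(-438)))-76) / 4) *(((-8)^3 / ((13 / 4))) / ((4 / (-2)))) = -7242496 / 91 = -79587.87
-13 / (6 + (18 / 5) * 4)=-65 / 102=-0.64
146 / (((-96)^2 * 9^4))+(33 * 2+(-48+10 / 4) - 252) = -6998959799 / 30233088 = -231.50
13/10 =1.30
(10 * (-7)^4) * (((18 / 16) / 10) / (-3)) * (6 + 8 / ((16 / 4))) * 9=-64827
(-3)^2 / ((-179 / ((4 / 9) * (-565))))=2260 / 179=12.63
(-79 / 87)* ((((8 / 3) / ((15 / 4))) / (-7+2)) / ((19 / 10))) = 5056 / 74385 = 0.07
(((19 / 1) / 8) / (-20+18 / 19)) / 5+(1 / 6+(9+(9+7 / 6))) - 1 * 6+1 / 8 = 583547 / 43440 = 13.43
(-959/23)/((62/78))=-37401/713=-52.46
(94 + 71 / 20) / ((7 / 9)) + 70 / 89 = 1572551 / 12460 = 126.21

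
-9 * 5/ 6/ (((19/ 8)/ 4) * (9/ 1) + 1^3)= -240/ 203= -1.18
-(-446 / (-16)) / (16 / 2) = -3.48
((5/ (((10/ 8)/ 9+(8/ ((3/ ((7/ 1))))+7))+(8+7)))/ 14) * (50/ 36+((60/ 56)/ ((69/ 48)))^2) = 4536125/ 266545643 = 0.02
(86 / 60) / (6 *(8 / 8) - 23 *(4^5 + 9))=-43 / 712590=-0.00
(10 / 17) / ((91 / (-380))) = -3800 / 1547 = -2.46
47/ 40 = 1.18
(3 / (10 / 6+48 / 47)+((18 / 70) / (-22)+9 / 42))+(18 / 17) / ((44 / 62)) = 6972024 / 2480555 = 2.81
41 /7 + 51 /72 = 1103 /168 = 6.57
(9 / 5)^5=18.90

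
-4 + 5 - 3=-2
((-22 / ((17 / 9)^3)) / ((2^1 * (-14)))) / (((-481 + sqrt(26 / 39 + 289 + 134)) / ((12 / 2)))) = -34714251 / 23826497492- 24057 * sqrt(3813) / 23826497492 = -0.00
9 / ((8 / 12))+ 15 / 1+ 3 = 31.50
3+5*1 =8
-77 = -77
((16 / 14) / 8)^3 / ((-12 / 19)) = -19 / 4116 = -0.00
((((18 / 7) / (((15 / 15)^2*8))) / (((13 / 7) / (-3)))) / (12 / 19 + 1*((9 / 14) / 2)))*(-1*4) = 4788 / 2197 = 2.18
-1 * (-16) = 16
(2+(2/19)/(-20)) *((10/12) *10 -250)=-54955/114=-482.06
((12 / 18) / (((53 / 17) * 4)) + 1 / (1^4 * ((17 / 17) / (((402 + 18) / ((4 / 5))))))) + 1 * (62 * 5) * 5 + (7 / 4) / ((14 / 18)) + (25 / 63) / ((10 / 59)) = 27775735 / 13356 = 2079.64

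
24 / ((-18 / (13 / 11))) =-52 / 33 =-1.58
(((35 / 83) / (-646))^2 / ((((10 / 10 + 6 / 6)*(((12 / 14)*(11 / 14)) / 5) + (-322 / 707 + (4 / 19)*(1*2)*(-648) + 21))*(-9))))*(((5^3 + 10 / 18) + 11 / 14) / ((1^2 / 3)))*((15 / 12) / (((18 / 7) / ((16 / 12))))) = 2412733386875 / 52281166925433761136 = 0.00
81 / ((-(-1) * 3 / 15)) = 405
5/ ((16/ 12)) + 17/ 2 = 49/ 4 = 12.25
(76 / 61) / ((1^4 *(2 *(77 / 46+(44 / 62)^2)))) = 0.29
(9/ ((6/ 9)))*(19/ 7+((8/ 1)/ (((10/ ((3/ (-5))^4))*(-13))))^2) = 846670231089/ 23105468750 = 36.64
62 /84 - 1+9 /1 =367 /42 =8.74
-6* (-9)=54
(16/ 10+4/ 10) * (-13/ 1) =-26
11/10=1.10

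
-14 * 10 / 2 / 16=-35 / 8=-4.38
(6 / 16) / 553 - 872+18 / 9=-870.00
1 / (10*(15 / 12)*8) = 1 / 100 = 0.01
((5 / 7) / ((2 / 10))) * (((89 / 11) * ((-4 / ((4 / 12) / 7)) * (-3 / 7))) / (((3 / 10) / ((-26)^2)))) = 180492000 / 77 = 2344051.95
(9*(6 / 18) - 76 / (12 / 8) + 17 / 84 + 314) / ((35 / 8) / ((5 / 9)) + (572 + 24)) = 14926 / 33817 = 0.44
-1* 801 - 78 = -879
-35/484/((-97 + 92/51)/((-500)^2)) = 189.91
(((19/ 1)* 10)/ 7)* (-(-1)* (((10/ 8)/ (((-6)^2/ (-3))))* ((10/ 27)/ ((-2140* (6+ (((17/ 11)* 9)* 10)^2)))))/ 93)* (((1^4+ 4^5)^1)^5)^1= 65027687035888671875/ 211391392397472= 307617.48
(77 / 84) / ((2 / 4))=11 / 6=1.83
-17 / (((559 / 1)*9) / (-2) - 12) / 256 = 17 / 647040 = 0.00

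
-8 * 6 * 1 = -48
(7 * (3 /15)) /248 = 7 /1240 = 0.01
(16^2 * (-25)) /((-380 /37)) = 11840 /19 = 623.16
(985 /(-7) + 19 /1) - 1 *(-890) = 5378 /7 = 768.29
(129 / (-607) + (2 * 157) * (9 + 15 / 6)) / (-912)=-3.96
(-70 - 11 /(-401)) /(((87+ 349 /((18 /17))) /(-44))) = 22222728 /3007099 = 7.39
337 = 337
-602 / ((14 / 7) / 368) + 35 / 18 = -110766.06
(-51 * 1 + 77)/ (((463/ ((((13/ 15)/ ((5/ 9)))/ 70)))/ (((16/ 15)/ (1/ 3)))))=8112/ 2025625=0.00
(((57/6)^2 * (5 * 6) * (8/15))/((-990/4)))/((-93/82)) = 236816/46035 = 5.14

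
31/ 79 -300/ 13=-23297/ 1027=-22.68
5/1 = 5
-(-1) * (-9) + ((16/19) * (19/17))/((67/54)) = -9387/1139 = -8.24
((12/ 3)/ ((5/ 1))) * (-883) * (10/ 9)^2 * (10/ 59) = -706400/ 4779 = -147.81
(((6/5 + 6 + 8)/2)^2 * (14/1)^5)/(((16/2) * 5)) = 776617.86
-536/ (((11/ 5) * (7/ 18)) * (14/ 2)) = -48240/ 539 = -89.50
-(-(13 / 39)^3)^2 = -1 / 729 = -0.00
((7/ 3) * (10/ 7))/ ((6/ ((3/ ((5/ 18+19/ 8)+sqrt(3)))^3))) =88903009866240/ 9167384225089-50386464460800 * sqrt(3)/ 9167384225089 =0.18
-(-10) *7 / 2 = 35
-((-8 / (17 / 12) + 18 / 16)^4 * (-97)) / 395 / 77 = 2775250522125 / 2081006563328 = 1.33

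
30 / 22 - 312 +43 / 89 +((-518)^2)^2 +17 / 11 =70485815525377 / 979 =71997768667.39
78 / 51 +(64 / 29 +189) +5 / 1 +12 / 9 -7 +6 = 198.07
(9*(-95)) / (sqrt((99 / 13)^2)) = -1235 / 11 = -112.27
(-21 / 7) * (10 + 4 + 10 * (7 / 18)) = -161 / 3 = -53.67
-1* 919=-919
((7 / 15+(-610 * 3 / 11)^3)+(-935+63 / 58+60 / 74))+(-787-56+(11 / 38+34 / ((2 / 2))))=-1874830741267001 / 407026455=-4606164.34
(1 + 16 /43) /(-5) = -59 /215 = -0.27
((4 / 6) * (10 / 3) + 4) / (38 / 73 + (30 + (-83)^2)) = 4088 / 4546125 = 0.00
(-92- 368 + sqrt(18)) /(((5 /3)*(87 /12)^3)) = -17664 /24389 + 576*sqrt(2) /121945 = -0.72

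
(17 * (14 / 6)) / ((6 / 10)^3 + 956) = 875 / 21093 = 0.04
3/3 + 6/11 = 17/11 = 1.55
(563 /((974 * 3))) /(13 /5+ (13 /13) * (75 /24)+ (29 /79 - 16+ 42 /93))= -27575740 /1353381279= -0.02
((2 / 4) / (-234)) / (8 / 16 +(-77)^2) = -1 / 2775006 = -0.00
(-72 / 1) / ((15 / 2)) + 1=-43 / 5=-8.60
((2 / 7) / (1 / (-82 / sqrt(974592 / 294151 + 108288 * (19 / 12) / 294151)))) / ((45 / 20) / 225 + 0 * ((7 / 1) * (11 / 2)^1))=-22550 * sqrt(43531917) / 125349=-1186.94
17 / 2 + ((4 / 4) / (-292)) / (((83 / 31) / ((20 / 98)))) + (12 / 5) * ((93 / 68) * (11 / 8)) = 2627135759 / 201885880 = 13.01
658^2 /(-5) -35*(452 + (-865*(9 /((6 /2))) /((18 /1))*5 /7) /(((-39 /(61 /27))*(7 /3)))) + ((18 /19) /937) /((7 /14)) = -134509551087179 /1312259130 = -102502.28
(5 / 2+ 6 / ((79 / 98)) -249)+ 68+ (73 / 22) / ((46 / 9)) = -13623759 / 79948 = -170.41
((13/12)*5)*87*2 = 1885/2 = 942.50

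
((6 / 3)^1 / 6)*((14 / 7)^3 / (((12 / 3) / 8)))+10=15.33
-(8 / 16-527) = 1053 / 2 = 526.50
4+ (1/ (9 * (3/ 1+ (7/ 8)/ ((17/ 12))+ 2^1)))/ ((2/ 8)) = 7012/ 1719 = 4.08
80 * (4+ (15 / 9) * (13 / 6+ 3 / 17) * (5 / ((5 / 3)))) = 64120 / 51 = 1257.25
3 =3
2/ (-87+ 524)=2/ 437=0.00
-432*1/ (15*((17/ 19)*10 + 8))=-1368/ 805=-1.70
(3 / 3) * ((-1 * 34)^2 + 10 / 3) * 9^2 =93906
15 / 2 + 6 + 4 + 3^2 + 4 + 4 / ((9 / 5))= 589 / 18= 32.72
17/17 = 1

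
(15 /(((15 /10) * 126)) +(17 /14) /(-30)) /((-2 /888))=-259 /15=-17.27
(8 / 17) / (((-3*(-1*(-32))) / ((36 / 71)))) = -3 / 1207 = -0.00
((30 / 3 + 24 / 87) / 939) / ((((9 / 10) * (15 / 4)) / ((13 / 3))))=30992 / 2205711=0.01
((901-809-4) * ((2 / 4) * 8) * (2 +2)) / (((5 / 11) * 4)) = 3872 / 5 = 774.40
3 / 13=0.23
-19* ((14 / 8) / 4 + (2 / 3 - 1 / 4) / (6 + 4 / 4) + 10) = -67013 / 336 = -199.44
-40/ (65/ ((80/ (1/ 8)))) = -5120/ 13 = -393.85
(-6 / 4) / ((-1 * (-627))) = -1 / 418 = -0.00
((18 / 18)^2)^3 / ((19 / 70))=70 / 19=3.68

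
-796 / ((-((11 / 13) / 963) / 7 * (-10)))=-634144.25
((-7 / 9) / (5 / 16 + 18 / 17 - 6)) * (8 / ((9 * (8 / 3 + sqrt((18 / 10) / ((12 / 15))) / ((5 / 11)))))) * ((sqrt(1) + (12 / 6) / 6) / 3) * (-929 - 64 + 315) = -7.54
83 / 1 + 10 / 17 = 1421 / 17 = 83.59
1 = 1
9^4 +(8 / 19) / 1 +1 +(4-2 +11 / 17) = 2120517 / 323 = 6565.07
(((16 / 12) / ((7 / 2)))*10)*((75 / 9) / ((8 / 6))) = 500 / 21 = 23.81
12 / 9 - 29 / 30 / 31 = 1211 / 930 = 1.30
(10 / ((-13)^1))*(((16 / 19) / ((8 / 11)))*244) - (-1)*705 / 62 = -3154025 / 15314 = -205.96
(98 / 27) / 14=7 / 27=0.26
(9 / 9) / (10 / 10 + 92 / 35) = 0.28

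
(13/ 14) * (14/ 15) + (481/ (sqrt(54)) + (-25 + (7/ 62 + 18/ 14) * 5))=-111583/ 6510 + 481 * sqrt(6)/ 18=48.32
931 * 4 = 3724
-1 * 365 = -365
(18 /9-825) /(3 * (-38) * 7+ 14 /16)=6584 /6377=1.03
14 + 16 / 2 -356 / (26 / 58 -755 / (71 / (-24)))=20.61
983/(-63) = -983/63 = -15.60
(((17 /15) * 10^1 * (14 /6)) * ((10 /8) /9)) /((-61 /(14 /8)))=-4165 /39528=-0.11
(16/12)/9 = 4/27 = 0.15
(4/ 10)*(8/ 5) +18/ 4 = 257/ 50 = 5.14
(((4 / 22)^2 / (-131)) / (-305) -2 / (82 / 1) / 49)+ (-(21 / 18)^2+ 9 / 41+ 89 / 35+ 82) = 29161439465209 / 349654355820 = 83.40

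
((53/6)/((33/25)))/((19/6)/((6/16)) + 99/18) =1325/2761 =0.48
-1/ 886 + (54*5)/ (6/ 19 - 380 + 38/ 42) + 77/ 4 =4964097937/ 267807676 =18.54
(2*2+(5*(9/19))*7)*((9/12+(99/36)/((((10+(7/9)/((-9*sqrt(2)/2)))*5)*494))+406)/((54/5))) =90321*sqrt(2)/49257878176+515390667522095/664981355376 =775.05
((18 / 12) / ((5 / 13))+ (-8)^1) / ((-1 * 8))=41 / 80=0.51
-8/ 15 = -0.53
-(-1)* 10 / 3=10 / 3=3.33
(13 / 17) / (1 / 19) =247 / 17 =14.53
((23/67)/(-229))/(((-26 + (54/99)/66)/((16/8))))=5566/48253735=0.00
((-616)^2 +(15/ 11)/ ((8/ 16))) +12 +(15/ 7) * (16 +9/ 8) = 379507.42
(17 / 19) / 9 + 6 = 1043 / 171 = 6.10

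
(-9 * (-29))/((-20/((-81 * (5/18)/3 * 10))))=3915/4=978.75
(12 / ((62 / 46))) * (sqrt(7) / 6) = 46 * sqrt(7) / 31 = 3.93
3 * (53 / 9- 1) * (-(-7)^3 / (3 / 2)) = 30184 / 9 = 3353.78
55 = 55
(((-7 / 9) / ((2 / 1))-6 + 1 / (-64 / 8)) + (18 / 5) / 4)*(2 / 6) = -2021 / 1080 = -1.87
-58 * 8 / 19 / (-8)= 3.05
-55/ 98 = -0.56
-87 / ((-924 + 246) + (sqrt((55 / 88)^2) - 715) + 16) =696 / 11011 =0.06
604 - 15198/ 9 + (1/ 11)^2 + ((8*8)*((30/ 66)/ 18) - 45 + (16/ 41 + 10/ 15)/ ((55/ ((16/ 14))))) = -352554842/ 312543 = -1128.02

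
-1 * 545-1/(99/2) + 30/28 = -753913/1386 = -543.95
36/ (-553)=-36/ 553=-0.07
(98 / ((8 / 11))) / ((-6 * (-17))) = 539 / 408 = 1.32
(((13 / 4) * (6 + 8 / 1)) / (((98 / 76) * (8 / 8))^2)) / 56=4693 / 9604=0.49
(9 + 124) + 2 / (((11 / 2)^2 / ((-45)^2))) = 32293 / 121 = 266.88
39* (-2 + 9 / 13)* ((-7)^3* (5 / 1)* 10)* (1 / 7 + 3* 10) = 26364450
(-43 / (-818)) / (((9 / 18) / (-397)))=-17071 / 409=-41.74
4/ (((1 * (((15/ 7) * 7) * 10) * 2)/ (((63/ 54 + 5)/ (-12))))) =-37/ 5400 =-0.01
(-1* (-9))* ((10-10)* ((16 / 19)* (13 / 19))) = 0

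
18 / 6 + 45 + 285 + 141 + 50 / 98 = 23251 / 49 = 474.51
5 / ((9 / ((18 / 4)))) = 5 / 2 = 2.50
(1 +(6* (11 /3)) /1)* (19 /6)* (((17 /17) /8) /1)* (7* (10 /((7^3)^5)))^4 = 273125 /634762841407276174913188085363036028870180580803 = 0.00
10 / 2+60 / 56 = 85 / 14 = 6.07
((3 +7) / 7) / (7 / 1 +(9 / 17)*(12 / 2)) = 0.14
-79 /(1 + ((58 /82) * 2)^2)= -26.32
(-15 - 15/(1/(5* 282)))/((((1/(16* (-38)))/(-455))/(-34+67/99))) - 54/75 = 160966061619406/825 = 195110377720.49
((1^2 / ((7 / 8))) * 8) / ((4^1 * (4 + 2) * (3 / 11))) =88 / 63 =1.40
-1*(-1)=1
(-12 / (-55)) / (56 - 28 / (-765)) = 459 / 117887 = 0.00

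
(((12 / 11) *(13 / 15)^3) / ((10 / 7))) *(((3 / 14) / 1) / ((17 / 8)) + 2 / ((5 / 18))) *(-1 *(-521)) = 3314868752 / 1753125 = 1890.83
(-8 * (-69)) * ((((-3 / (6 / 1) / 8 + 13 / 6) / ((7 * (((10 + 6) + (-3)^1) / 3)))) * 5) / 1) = 34845 / 182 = 191.46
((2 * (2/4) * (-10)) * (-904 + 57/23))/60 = 20735/138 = 150.25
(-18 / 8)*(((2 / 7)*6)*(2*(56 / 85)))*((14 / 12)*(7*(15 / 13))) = -10584 / 221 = -47.89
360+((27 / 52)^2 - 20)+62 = 1087737 / 2704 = 402.27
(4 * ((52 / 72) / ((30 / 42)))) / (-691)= -182 / 31095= -0.01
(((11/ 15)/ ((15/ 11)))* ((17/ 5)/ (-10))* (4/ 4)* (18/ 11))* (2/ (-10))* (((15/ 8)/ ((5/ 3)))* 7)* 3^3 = 318087/ 25000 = 12.72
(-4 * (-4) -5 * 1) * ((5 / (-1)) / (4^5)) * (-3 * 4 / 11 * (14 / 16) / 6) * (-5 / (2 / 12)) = -525 / 2048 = -0.26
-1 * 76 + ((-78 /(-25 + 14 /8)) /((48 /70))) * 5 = -4793 /93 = -51.54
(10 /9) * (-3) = -10 /3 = -3.33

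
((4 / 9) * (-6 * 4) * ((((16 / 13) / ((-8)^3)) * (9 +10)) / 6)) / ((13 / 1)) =19 / 3042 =0.01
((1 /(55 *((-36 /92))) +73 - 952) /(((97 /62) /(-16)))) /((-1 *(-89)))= 431646976 /4273335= 101.01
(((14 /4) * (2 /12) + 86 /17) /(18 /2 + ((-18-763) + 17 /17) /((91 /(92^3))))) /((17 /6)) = -8057 /27004863426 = -0.00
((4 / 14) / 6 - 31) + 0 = -650 / 21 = -30.95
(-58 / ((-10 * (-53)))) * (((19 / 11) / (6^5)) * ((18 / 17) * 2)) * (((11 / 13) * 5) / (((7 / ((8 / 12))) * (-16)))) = 551 / 425041344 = 0.00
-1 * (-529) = 529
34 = 34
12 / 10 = 6 / 5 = 1.20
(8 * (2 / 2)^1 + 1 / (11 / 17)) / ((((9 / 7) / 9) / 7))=5145 / 11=467.73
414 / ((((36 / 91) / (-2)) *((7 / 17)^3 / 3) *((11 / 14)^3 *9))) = -82263272 / 3993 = -20601.87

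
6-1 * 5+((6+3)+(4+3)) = 17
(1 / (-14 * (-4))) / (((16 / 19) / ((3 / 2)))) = 57 / 1792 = 0.03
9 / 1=9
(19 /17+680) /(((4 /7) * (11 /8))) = 162106 /187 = 866.88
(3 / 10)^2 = 9 / 100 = 0.09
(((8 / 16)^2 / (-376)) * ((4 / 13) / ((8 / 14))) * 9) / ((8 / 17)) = -1071 / 156416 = -0.01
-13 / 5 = -2.60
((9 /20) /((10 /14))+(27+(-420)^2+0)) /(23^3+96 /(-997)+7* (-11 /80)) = 70359338844 /4851777355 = 14.50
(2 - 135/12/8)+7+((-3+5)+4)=435/32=13.59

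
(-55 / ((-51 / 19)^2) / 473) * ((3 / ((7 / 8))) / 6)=-7220 / 782901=-0.01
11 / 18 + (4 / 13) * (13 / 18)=5 / 6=0.83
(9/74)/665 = 9/49210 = 0.00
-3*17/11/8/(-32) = 0.02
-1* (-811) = 811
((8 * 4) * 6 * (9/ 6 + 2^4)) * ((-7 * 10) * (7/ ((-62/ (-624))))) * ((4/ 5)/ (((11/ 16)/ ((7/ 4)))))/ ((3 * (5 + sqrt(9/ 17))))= -783686400/ 341 + 27659520 * sqrt(17)/ 341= -1963763.28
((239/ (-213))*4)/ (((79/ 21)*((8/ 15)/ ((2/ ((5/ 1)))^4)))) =-40152/ 701125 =-0.06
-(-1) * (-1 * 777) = -777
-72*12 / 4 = -216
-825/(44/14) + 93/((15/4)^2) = -38383/150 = -255.89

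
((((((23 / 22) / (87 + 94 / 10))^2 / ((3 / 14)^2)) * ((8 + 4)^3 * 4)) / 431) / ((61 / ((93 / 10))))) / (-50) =-115711344 / 923839580455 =-0.00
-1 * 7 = -7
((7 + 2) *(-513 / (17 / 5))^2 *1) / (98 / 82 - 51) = -2427734025 / 590138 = -4113.84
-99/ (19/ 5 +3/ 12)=-220/ 9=-24.44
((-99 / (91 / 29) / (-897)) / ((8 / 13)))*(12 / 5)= 2871 / 20930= 0.14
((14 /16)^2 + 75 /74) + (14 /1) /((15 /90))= 203125 /2368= 85.78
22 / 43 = 0.51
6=6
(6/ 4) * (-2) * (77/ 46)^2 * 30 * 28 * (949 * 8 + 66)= -28604697660/ 529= -54073152.48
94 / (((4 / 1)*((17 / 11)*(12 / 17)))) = 517 / 24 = 21.54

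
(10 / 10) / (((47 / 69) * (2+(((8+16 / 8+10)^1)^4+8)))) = 69 / 7520470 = 0.00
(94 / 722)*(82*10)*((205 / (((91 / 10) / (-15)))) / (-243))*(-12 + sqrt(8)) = -1580140000 / 886977 + 790070000*sqrt(2) / 2660931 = -1361.59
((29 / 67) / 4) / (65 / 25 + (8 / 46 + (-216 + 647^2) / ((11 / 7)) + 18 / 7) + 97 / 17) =4365515 / 10741874436308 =0.00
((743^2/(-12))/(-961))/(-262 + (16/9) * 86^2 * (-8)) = -1656147/3648132824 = -0.00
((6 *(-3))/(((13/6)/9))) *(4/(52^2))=-243/2197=-0.11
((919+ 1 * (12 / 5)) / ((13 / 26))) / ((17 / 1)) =542 / 5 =108.40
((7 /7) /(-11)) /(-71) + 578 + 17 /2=916115 /1562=586.50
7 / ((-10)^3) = -7 / 1000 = -0.01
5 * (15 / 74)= 1.01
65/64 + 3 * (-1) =-127/64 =-1.98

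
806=806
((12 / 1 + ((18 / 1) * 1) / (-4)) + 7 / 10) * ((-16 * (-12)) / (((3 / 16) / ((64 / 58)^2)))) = 42991616 / 4205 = 10223.93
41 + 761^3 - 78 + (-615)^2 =441089269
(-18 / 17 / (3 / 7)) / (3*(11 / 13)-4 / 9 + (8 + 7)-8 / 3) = -2457 / 14348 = -0.17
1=1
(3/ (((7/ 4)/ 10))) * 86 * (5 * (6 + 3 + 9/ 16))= 493425/ 7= 70489.29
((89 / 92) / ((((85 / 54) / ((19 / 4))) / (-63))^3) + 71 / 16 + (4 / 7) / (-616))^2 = 2622433301973529996418685305389953121 / 59353551864712336000000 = 44183258113195.65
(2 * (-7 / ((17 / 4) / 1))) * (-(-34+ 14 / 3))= -4928 / 51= -96.63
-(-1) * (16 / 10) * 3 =24 / 5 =4.80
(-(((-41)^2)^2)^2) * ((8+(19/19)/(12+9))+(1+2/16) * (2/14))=-65542927922368.21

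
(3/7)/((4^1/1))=3/28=0.11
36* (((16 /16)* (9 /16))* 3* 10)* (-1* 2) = -1215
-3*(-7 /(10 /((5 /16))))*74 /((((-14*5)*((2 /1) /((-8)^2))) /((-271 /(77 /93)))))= 2797533 /385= 7266.32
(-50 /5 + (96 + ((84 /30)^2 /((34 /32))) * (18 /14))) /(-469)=-40582 /199325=-0.20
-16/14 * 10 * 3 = -240/7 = -34.29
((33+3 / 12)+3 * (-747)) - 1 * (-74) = -8535 / 4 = -2133.75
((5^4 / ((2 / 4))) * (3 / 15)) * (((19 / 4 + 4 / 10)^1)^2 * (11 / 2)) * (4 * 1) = 583495 / 4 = 145873.75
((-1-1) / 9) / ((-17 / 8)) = 16 / 153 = 0.10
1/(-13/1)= -1/13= -0.08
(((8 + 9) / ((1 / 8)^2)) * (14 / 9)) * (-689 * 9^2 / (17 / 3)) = -16668288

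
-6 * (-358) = 2148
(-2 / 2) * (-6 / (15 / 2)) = 4 / 5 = 0.80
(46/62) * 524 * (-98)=-1181096/31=-38099.87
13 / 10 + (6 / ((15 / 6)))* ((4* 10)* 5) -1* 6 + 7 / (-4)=473.55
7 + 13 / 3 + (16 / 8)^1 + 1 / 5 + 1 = 218 / 15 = 14.53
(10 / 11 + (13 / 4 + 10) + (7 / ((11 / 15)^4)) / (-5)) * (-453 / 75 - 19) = -170808169 / 732050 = -233.33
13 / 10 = 1.30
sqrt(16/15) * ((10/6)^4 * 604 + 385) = 5210.96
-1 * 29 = -29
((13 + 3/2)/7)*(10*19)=2755/7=393.57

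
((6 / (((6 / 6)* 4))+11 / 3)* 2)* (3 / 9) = 31 / 9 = 3.44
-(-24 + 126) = -102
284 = 284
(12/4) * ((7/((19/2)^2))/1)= 84/361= 0.23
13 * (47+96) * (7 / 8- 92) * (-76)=25749009 / 2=12874504.50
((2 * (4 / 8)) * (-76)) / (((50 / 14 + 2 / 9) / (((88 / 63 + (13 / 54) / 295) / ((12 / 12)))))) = -5922338 / 211515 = -28.00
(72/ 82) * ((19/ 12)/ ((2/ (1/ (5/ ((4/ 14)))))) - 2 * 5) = -12543/ 1435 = -8.74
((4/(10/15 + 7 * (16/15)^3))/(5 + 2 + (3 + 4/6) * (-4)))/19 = -20250/6756457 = -0.00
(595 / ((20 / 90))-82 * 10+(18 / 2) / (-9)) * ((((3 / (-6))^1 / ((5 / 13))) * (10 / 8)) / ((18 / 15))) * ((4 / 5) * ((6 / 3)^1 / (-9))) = 48269 / 108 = 446.94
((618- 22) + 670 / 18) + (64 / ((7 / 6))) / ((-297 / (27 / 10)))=2192387 / 3465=632.72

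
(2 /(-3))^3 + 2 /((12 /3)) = 11 /54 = 0.20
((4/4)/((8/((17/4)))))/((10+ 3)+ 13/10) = 85/2288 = 0.04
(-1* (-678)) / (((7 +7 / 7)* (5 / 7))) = 118.65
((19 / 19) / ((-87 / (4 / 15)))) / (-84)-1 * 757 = -20745584 / 27405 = -757.00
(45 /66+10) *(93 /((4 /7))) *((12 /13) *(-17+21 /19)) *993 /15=-4587805971 /2717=-1688555.75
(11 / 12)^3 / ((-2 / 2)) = -1331 / 1728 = -0.77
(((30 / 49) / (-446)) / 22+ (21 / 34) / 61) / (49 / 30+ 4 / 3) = 37628730 / 11093341721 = 0.00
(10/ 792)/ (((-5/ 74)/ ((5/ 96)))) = -185/ 19008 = -0.01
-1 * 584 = -584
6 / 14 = 3 / 7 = 0.43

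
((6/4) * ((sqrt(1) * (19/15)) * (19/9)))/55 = 361/4950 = 0.07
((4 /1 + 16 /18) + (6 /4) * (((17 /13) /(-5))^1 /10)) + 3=91841 /11700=7.85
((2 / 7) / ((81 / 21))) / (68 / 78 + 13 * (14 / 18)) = 26 / 3855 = 0.01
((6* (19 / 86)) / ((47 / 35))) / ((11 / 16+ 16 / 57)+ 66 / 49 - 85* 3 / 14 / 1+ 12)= -17830512 / 70429829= -0.25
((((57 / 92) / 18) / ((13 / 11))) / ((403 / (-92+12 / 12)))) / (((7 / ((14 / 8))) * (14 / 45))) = -3135 / 593216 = -0.01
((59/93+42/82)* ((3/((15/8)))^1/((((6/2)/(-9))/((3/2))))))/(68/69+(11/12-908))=1608896/176586385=0.01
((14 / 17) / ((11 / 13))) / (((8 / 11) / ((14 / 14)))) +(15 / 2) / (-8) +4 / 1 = 1197 / 272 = 4.40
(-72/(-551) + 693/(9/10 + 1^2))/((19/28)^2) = 157616928/198911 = 792.40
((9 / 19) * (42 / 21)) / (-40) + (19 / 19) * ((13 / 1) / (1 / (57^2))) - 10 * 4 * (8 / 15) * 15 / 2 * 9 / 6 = 15958851 / 380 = 41996.98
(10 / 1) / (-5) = -2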